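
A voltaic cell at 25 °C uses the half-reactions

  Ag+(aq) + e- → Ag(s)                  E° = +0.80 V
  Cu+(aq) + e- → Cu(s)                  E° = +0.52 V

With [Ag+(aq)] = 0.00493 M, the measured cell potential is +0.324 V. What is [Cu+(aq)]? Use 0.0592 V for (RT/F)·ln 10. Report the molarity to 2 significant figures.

With Ag⁺/Ag at the cathode and Cu⁺/Cu at the anode, E°cell = +0.80 − (+0.52) = +0.28 V (n = 1).
Since E = E° − (0.0592/n)·log Q, log Q = n(E° − E)/0.0592 = −0.743.
For Ag+(aq) + Cu(s) → Ag(s) + Cu+(aq), the reaction quotient is Q = [Cu+(aq)] / [Ag+(aq)].
Substituting the known concentrations and solving, log [Cu+(aq)] = −3.050 and [Cu+(aq)] = 0.00089 M.

0.00089 M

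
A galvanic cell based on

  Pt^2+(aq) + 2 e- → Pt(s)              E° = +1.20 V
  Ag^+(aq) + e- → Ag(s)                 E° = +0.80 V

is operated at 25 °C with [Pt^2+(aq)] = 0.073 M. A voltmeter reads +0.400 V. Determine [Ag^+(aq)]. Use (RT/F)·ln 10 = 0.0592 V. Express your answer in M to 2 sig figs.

0.27 M

The Pt²⁺/Pt couple has the larger reduction potential, so it is the cathode: E°cell = +1.20 − (+0.80) = +0.40 V and n = 2.
Rearranging E = E° − (0.0592/n)·log Q gives log Q = 2(+0.40 − (+0.400))/0.0592 = 0.000.
Balancing electrons gives Pt^2+(aq) + 2 Ag(s) → Pt(s) + 2 Ag^+(aq); thus Q = [Ag^+(aq)]^2 / [Pt^2+(aq)].
Isolating [Ag^+(aq)] in Q = 10^{0.000} yields log [Ag^+(aq)] = −0.568, i.e. 0.27 M.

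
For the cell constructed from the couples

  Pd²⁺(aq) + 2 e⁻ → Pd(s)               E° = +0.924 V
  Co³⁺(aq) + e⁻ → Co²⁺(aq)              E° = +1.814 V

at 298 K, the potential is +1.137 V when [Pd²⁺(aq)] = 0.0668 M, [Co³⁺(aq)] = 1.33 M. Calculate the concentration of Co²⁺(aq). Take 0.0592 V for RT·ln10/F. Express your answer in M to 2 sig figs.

0.00035 M

With Co³⁺/Co²⁺ at the cathode and Pd²⁺/Pd at the anode, E°cell = +1.814 − (+0.924) = +0.890 V (n = 2).
Since E = E° − (0.0592/n)·log Q, log Q = n(E° − E)/0.0592 = −8.345.
Balancing electrons gives 2 Co³⁺(aq) + Pd(s) → 2 Co²⁺(aq) + Pd²⁺(aq); thus Q = ([Co²⁺(aq)]^2·[Pd²⁺(aq)]) / [Co³⁺(aq)]^2.
Isolating [Co²⁺(aq)] in Q = 10^{−8.345} yields log [Co²⁺(aq)] = −3.461, i.e. 0.00035 M.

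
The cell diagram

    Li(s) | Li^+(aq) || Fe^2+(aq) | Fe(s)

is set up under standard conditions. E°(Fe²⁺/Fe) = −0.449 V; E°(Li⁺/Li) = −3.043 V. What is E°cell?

+2.594 V

By convention the left-hand electrode in cell notation is the anode (oxidation) and the right-hand electrode is the cathode (reduction).
E°cell = E°(right) − E°(left) = −0.449 − (−3.043) = +2.594 V.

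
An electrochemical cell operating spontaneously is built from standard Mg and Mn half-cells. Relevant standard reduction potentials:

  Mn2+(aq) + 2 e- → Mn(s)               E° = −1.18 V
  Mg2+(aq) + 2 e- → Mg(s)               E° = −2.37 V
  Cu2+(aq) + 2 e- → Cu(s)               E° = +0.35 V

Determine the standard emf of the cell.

+1.19 V

The Mn²⁺/Mn couple has the higher E°, so Mn ion is reduced (cathode) and Mg is oxidized (anode).
E°cell = E°(cathode) − E°(anode) = −1.18 − (−2.37) = +1.19 V.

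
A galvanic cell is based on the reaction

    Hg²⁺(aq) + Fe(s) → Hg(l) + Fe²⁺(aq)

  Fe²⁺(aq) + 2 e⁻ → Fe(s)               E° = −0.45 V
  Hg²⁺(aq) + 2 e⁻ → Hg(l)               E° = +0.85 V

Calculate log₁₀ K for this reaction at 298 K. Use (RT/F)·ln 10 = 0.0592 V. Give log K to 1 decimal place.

log K = 43.9

The Hg²⁺/Hg couple is reduced (cathode); E°cell = +0.85 − (−0.45) = +1.30 V with n = 2.
At equilibrium E = 0, so log K = nE°cell / 0.0592 = (2)(+1.30) / 0.0592 = 43.9.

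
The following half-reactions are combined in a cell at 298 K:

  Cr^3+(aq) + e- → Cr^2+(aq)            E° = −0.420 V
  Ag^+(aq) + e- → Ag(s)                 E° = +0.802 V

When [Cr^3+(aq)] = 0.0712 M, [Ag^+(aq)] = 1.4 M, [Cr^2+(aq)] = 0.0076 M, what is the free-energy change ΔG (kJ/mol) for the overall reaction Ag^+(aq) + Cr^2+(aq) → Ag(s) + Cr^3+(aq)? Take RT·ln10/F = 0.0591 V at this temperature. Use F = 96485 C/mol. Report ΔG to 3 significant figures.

With Ag⁺/Ag reduced at the cathode, E°cell = +0.802 − (−0.420) = +1.222 V and n = 1.
Here Q = [Cr^3+(aq)] / ([Ag^+(aq)]·[Cr^2+(aq)]) = 6.69 (log Q = 0.826), giving E = +1.222 − (0.0591/1)·(0.826) = +1.1732 V.
ΔG = −nFE = −(1)(96485)(+1.1732) J/mol = −113 kJ/mol.

−113 kJ/mol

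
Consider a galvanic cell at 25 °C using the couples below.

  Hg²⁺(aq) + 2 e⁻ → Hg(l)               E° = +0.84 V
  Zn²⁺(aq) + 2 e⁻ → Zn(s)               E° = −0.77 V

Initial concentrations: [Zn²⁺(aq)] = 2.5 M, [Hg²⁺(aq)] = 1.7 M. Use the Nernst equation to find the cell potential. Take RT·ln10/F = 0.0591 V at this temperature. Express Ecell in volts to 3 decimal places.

Hg²⁺/Hg is reduced (cathode, E° = +0.84 V) and Zn²⁺/Zn is oxidized (anode).
The standard potential is +0.84 − (−0.77) = +1.61 V and the balanced reaction transfers n = 2 electrons.
For the overall reaction Hg²⁺(aq) + Zn(s) → Hg(l) + Zn²⁺(aq), Q = [Zn²⁺(aq)] / [Hg²⁺(aq)] = 1.47, giving log Q = 0.167.
Applying E = E° − (RT ln10/nF)·log Q gives +1.61 − (0.0591/2)(0.167) = +1.605 V.

+1.605 V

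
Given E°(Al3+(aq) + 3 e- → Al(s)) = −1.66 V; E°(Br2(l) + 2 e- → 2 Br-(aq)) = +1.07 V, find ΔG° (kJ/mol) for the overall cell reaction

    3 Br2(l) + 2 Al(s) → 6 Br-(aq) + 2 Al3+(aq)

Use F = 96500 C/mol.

In the reaction as written Br2(l) is reduced, so the Br₂/Br⁻ couple is the cathode and Al³⁺/Al is the anode.
E°cell = +1.07 − (−1.66) = +2.73 V; balancing electrons gives n = 6.
ΔG° = −nFE°cell = −(6)(96500)(+2.73) J/mol = −1581 kJ/mol.

−1581 kJ/mol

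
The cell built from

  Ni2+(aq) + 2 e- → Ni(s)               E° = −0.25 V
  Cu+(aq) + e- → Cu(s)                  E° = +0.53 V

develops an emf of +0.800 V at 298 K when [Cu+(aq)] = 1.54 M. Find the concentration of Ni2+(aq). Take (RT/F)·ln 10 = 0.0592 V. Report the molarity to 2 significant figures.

With Cu⁺/Cu at the cathode and Ni²⁺/Ni at the anode, E°cell = +0.53 − (−0.25) = +0.78 V (n = 2).
Rearranging E = E° − (0.0592/n)·log Q gives log Q = 2(+0.78 − (+0.800))/0.0592 = −0.676.
For 2 Cu+(aq) + Ni(s) → 2 Cu(s) + Ni2+(aq), the reaction quotient is Q = [Ni2+(aq)] / [Cu+(aq)]^2.
Solving for the unknown gives log [Ni2+(aq)] = −0.301, so [Ni2+(aq)] ≈ 0.50 M.

0.50 M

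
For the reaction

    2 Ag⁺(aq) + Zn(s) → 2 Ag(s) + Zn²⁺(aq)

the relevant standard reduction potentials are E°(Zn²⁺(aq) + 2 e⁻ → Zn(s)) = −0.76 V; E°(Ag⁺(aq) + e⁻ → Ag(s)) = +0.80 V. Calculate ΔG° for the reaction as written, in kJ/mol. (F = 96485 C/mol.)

−301 kJ/mol

In the reaction as written Ag⁺(aq) is reduced, so the Ag⁺/Ag couple is the cathode and Zn²⁺/Zn is the anode.
E°cell = +0.80 − (−0.76) = +1.56 V; balancing electrons gives n = 2.
ΔG° = −nFE°cell = −(2)(96485)(+1.56) J/mol = −301 kJ/mol.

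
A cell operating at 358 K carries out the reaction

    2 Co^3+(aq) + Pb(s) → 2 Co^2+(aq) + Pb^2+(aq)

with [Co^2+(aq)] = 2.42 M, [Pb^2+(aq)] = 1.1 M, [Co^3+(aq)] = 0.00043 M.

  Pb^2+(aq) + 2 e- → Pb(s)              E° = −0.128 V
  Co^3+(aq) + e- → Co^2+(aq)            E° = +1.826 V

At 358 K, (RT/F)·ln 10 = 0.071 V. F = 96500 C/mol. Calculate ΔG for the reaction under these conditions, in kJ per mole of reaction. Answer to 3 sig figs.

With Co³⁺/Co²⁺ reduced at the cathode, E°cell = +1.826 − (−0.128) = +1.954 V and n = 2.
The reaction quotient is ([Co^2+(aq)]^2·[Pb^2+(aq)]) / [Co^3+(aq)]^2 = 3.48×10^7; by Nernst, E = +1.954 − (0.071/2)(7.542) = +1.6863 V.
Finally ΔG = −nFE = −(2)(96500 C/mol)(+1.6863 V) = −325 kJ/mol.

−325 kJ/mol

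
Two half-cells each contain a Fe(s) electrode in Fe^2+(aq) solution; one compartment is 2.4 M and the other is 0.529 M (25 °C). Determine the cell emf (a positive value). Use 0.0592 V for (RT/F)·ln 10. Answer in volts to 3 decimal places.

0.019 V

For a concentration cell E°cell = 0, since both electrodes use the same couple.
The compartment with the higher Fe^2+(aq) concentration (2.4 M) acts as the cathode; ions are reduced there and produced at the dilute (0.529 M) anode.
With n = 2, Ecell = −(0.0592/2)·log([dilute]/[conc]) = −(0.0592/2)·log(0.529/2.4) = +0.019 V.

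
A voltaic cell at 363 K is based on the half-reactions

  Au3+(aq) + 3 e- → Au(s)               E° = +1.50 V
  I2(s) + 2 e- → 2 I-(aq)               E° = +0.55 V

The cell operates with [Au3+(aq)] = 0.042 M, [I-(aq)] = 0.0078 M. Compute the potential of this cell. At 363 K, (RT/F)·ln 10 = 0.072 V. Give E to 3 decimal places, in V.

+0.765 V

Au³⁺/Au is reduced (cathode, E° = +1.50 V) and I₂/I⁻ is oxidized (anode).
E°cell = +1.50 − (+0.55) = +0.95 V, with n = 6 electrons transferred.
The balanced reaction is 2 Au3+(aq) + 6 I-(aq) → 2 Au(s) + 3 I2(s), so Q = 1 / ([Au3+(aq)]^2·[I-(aq)]^6) = 2.52×10^15 and log Q = 15.401.
E = E° − (0.072/n)·log Q = +0.95 − (0.072/6)(15.401) = +0.765 V.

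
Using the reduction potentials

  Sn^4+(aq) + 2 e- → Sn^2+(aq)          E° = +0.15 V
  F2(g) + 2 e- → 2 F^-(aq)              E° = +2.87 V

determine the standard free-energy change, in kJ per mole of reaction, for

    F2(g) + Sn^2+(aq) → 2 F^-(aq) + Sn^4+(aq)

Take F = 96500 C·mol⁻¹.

In the reaction as written F2(g) is reduced, so the F₂/F⁻ couple is the cathode and Sn⁴⁺/Sn²⁺ is the anode.
E°cell = +2.87 − (+0.15) = +2.72 V; balancing electrons gives n = 2.
ΔG° = −nFE°cell = −(2)(96500)(+2.72) J/mol = −525 kJ/mol.

−525 kJ/mol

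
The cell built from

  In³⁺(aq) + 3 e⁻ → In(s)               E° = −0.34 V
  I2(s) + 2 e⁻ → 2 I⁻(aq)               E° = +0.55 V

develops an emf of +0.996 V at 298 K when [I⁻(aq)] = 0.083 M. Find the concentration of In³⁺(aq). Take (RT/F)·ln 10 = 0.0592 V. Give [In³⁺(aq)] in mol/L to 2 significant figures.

With I₂/I⁻ at the cathode and In³⁺/In at the anode, E°cell = +0.55 − (−0.34) = +0.89 V (n = 6).
From the Nernst equation, log Q = n(E° − E)/0.0592 = 6·(+0.89 − (+0.996))/0.0592 = −10.743.
The balanced reaction is 3 I2(s) + 2 In(s) → 6 I⁻(aq) + 2 In³⁺(aq), so Q = [I⁻(aq)]^6·[In³⁺(aq)]^2.
Substituting the known concentrations and solving, log [In³⁺(aq)] = −2.129 and [In³⁺(aq)] = 0.0074 M.

0.0074 M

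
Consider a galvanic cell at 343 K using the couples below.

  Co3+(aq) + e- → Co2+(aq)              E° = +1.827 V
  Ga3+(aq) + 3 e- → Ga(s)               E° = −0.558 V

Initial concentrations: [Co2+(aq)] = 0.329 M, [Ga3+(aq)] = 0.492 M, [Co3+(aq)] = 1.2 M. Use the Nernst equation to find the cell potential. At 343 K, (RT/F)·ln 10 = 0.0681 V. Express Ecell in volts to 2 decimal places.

+2.43 V

Co³⁺/Co²⁺ is reduced (cathode, E° = +1.827 V) and Ga³⁺/Ga is oxidized (anode).
E°cell = E°cat − E°an = +1.827 − (−0.558) = +2.385 V; n = 3.
Balancing gives 3 Co3+(aq) + Ga(s) → 3 Co2+(aq) + Ga3+(aq); hence Q = ([Co2+(aq)]^3·[Ga3+(aq)]) / [Co3+(aq)]^3 = 0.0101 (log Q = −1.994).
By the Nernst equation, E = +2.385 − (0.0681/3)·(−1.994) = +2.43 V.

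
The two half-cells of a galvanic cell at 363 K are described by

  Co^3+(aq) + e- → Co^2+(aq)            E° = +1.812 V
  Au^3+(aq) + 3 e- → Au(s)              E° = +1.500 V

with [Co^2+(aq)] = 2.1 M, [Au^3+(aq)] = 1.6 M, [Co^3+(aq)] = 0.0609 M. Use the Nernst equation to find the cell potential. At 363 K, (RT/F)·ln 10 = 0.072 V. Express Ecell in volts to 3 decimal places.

Co³⁺/Co²⁺ is reduced (cathode, E° = +1.812 V) and Au³⁺/Au is oxidized (anode).
E°cell = E°cat − E°an = +1.812 − (+1.500) = +0.312 V; n = 3.
For the overall reaction 3 Co^3+(aq) + Au(s) → 3 Co^2+(aq) + Au^3+(aq), Q = ([Co^2+(aq)]^3·[Au^3+(aq)]) / [Co^3+(aq)]^3 = 6.56×10^4, giving log Q = 4.817.
E = E° − (0.072/n)·log Q = +0.312 − (0.072/3)(4.817) = +0.196 V.

+0.196 V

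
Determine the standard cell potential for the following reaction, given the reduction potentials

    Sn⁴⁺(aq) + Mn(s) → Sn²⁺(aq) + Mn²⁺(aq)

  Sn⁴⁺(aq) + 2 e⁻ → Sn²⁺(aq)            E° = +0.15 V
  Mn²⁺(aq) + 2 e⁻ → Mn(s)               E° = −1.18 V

+1.33 V

Sn⁴⁺(aq) gains electrons, so the Sn⁴⁺/Sn²⁺ couple is the cathode; the Mn²⁺/Mn couple is the anode.
E°cell = E°(cathode) − E°(anode) = +0.15 − (−1.18) = +1.33 V.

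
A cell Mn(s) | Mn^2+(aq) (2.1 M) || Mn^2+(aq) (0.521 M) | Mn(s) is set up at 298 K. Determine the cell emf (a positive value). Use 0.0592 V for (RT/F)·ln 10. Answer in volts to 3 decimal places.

For a concentration cell E°cell = 0, since both electrodes use the same couple.
The compartment with the higher Mn^2+(aq) concentration (2.1 M) acts as the cathode; ions are reduced there and produced at the dilute (0.521 M) anode.
With n = 2, Ecell = −(0.0592/2)·log([dilute]/[conc]) = −(0.0592/2)·log(0.521/2.1) = +0.018 V.

0.018 V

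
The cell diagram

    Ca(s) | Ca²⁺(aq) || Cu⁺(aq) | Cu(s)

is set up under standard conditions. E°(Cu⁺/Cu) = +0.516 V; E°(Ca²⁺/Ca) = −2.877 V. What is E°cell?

+3.393 V

By convention the left-hand electrode in cell notation is the anode (oxidation) and the right-hand electrode is the cathode (reduction).
E°cell = E°(right) − E°(left) = +0.516 − (−2.877) = +3.393 V.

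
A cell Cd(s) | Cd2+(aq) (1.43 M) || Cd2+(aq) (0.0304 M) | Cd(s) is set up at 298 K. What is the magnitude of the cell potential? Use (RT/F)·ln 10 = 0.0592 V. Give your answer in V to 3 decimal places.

0.050 V

For a concentration cell E°cell = 0, since both electrodes use the same couple.
The compartment with the higher Cd2+(aq) concentration (1.43 M) acts as the cathode; ions are reduced there and produced at the dilute (0.0304 M) anode.
With n = 2, Ecell = −(0.0592/2)·log([dilute]/[conc]) = −(0.0592/2)·log(0.0304/1.43) = +0.050 V.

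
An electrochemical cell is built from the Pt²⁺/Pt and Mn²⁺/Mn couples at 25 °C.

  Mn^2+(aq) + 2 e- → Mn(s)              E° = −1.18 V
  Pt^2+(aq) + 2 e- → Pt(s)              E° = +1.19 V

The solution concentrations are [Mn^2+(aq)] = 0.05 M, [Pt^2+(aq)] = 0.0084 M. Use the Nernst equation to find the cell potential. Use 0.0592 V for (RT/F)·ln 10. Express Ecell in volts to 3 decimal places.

The Pt²⁺/Pt couple has the more positive E°, so it is the cathode; Mn²⁺/Mn is the anode.
The standard potential is +1.19 − (−1.18) = +2.37 V and the balanced reaction transfers n = 2 electrons.
Balancing gives Pt^2+(aq) + Mn(s) → Pt(s) + Mn^2+(aq); hence Q = [Mn^2+(aq)] / [Pt^2+(aq)] = 5.95 (log Q = 0.775).
E = E° − (0.0592/n)·log Q = +2.37 − (0.0592/2)(0.775) = +2.347 V.

+2.347 V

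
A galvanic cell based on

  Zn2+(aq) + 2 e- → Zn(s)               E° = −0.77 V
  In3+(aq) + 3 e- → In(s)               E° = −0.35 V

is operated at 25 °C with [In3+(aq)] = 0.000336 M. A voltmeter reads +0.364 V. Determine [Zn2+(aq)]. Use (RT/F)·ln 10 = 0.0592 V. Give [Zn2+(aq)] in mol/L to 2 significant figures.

The In³⁺/In couple has the larger reduction potential, so it is the cathode: E°cell = −0.35 − (−0.77) = +0.42 V and n = 6.
Since E = E° − (0.0592/n)·log Q, log Q = n(E° − E)/0.0592 = 5.676.
The balanced reaction is 2 In3+(aq) + 3 Zn(s) → 2 In(s) + 3 Zn2+(aq), so Q = [Zn2+(aq)]^3 / [In3+(aq)]^2.
Isolating [Zn2+(aq)] in Q = 10^{5.676} yields log [Zn2+(aq)] = −0.424, i.e. 0.38 M.

0.38 M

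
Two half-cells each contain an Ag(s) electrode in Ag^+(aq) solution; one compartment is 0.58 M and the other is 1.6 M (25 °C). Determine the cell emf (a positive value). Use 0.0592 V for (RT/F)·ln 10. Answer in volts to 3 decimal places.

For a concentration cell E°cell = 0, since both electrodes use the same couple.
The compartment with the higher Ag^+(aq) concentration (1.6 M) acts as the cathode; ions are reduced there and produced at the dilute (0.58 M) anode.
With n = 1, Ecell = −(0.0592/1)·log([dilute]/[conc]) = −(0.0592/1)·log(0.58/1.6) = +0.026 V.

0.026 V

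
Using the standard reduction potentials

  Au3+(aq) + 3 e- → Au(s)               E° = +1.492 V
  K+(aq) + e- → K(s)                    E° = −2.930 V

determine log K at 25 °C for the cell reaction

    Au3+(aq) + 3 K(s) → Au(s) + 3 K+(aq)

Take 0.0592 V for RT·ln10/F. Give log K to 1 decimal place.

The Au³⁺/Au couple is reduced (cathode); E°cell = +1.492 − (−2.930) = +4.422 V with n = 3.
At equilibrium E = 0, so log K = nE°cell / 0.0592 = (3)(+4.422) / 0.0592 = 224.1.

log K = 224.1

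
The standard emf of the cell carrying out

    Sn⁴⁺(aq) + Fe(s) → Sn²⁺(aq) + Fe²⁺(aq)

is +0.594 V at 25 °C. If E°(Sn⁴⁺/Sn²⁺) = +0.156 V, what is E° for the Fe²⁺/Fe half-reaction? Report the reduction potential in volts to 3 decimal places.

In the reaction as written the Sn⁴⁺/Sn²⁺ couple is reduced (cathode) and Fe²⁺/Fe is oxidized (anode), so E°cell = E°(Sn⁴⁺/Sn²⁺) − E°(Fe²⁺/Fe).
E°(Fe²⁺/Fe) = E°(cathode) − E°cell = +0.156 − (+0.594) = −0.438 V.

−0.438 V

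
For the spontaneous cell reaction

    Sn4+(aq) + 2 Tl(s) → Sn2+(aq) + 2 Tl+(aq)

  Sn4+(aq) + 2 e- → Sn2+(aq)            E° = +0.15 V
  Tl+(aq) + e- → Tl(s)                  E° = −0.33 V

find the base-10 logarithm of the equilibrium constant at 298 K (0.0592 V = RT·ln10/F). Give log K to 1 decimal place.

The Sn⁴⁺/Sn²⁺ couple is reduced (cathode); E°cell = +0.15 − (−0.33) = +0.48 V with n = 2.
At equilibrium E = 0, so log K = nE°cell / 0.0592 = (2)(+0.48) / 0.0592 = 16.2.

log K = 16.2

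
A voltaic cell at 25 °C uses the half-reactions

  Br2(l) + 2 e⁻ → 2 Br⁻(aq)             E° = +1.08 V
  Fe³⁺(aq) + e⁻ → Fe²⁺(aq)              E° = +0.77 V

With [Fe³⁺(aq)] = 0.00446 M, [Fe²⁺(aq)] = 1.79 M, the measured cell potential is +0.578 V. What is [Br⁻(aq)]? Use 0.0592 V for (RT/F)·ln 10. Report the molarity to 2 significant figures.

0.012 M

Br₂/Br⁻ is the cathode (higher E°); E°cell = +1.08 − (+0.77) = +0.31 V with n = 2.
Since E = E° − (0.0592/n)·log Q, log Q = n(E° − E)/0.0592 = −9.054.
For Br2(l) + 2 Fe²⁺(aq) → 2 Br⁻(aq) + 2 Fe³⁺(aq), the reaction quotient is Q = ([Br⁻(aq)]^2·[Fe³⁺(aq)]^2) / [Fe²⁺(aq)]^2.
Substituting the known concentrations and solving, log [Br⁻(aq)] = −1.923 and [Br⁻(aq)] = 0.012 M.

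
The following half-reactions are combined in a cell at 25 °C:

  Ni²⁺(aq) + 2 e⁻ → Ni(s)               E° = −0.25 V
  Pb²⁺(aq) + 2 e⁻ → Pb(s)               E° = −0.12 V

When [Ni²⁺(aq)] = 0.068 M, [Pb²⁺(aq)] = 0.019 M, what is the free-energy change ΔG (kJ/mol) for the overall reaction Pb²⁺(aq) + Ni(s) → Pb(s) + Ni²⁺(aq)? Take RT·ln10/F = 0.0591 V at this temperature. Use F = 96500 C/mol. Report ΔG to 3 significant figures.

−21.9 kJ/mol

The standard cell potential is −0.12 − (−0.25) = +0.13 V, with n = 2 electrons in the balanced equation.
Q = [Ni²⁺(aq)] / [Pb²⁺(aq)] = 3.58, so log Q = 0.554 and E = +0.13 − (0.0591/2)(0.554) = +0.1136 V.
Then ΔG = −nFE = −2 × 96500 × +0.1136 J/mol = −21.9 kJ/mol.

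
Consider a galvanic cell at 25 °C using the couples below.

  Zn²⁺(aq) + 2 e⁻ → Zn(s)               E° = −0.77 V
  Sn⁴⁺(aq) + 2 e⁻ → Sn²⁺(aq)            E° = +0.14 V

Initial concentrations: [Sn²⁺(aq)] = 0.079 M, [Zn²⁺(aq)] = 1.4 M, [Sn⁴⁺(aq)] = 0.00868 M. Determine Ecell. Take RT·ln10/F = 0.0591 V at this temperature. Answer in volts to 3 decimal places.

+0.877 V

The Sn⁴⁺/Sn²⁺ couple has the more positive E°, so it is the cathode; Zn²⁺/Zn is the anode.
The standard potential is +0.14 − (−0.77) = +0.91 V and the balanced reaction transfers n = 2 electrons.
Balancing gives Sn⁴⁺(aq) + Zn(s) → Sn²⁺(aq) + Zn²⁺(aq); hence Q = ([Sn²⁺(aq)]·[Zn²⁺(aq)]) / [Sn⁴⁺(aq)] = 12.7 (log Q = 1.105).
By the Nernst equation, E = +0.91 − (0.0591/2)·(1.105) = +0.877 V.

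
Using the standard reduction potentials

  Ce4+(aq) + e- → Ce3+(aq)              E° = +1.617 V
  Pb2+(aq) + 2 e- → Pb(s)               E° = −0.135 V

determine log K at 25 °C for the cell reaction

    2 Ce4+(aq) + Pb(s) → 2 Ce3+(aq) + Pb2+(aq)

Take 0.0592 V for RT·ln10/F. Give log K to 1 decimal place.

log K = 59.2

The Ce⁴⁺/Ce³⁺ couple is reduced (cathode); E°cell = +1.617 − (−0.135) = +1.752 V with n = 2.
At equilibrium E = 0, so log K = nE°cell / 0.0592 = (2)(+1.752) / 0.0592 = 59.2.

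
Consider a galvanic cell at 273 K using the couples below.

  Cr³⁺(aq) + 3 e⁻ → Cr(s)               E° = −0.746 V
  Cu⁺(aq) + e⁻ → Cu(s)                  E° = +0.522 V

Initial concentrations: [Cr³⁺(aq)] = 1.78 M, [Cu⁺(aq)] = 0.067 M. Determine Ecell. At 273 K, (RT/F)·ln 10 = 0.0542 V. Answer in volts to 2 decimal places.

Cu⁺/Cu is reduced (cathode, E° = +0.522 V) and Cr³⁺/Cr is oxidized (anode).
The standard potential is +0.522 − (−0.746) = +1.268 V and the balanced reaction transfers n = 3 electrons.
Balancing gives 3 Cu⁺(aq) + Cr(s) → 3 Cu(s) + Cr³⁺(aq); hence Q = [Cr³⁺(aq)] / [Cu⁺(aq)]^3 = 5.92×10^3 (log Q = 3.772).
Applying E = E° − (RT ln10/nF)·log Q gives +1.268 − (0.0542/3)(3.772) = +1.20 V.

+1.20 V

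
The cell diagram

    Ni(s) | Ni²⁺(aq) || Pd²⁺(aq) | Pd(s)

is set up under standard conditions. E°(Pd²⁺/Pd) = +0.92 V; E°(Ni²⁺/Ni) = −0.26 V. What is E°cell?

+1.18 V

By convention the left-hand electrode in cell notation is the anode (oxidation) and the right-hand electrode is the cathode (reduction).
E°cell = E°(right) − E°(left) = +0.92 − (−0.26) = +1.18 V.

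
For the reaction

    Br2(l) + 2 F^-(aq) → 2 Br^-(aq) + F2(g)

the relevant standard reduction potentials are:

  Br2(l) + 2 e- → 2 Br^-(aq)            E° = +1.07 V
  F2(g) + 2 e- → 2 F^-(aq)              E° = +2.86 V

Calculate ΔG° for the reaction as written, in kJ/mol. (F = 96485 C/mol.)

+345 kJ/mol

In the reaction as written Br2(l) is reduced, so the Br₂/Br⁻ couple is the cathode and F₂/F⁻ is the anode.
E°cell = +1.07 − (+2.86) = −1.79 V; balancing electrons gives n = 2.
ΔG° = −nFE°cell = −(2)(96485)(−1.79) J/mol = +345 kJ/mol.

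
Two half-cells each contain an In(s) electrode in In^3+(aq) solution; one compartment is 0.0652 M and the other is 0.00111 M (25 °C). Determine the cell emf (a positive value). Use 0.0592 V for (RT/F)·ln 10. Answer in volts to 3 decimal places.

For a concentration cell E°cell = 0, since both electrodes use the same couple.
The compartment with the higher In^3+(aq) concentration (0.0652 M) acts as the cathode; ions are reduced there and produced at the dilute (0.00111 M) anode.
With n = 3, Ecell = −(0.0592/3)·log([dilute]/[conc]) = −(0.0592/3)·log(0.00111/0.0652) = +0.035 V.

0.035 V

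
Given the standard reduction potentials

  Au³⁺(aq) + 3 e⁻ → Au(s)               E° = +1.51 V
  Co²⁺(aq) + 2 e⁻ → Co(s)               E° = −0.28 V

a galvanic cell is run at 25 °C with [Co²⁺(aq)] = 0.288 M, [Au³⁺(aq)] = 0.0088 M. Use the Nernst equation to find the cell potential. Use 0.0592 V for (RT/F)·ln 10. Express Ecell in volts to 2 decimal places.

+1.77 V

Au³⁺/Au is reduced (cathode, E° = +1.51 V) and Co²⁺/Co is oxidized (anode).
E°cell = +1.51 − (−0.28) = +1.79 V, with n = 6 electrons transferred.
Balancing gives 2 Au³⁺(aq) + 3 Co(s) → 2 Au(s) + 3 Co²⁺(aq); hence Q = [Co²⁺(aq)]^3 / [Au³⁺(aq)]^2 = 308 (log Q = 2.489).
Applying E = E° − (RT ln10/nF)·log Q gives +1.79 − (0.0592/6)(2.489) = +1.77 V.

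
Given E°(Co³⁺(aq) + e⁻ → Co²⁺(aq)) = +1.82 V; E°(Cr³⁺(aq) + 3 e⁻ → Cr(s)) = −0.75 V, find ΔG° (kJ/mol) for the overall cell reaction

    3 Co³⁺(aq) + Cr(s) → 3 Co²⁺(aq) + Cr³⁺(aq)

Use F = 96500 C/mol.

−744 kJ/mol

In the reaction as written Co³⁺(aq) is reduced, so the Co³⁺/Co²⁺ couple is the cathode and Cr³⁺/Cr is the anode.
E°cell = +1.82 − (−0.75) = +2.57 V; balancing electrons gives n = 3.
ΔG° = −nFE°cell = −(3)(96500)(+2.57) J/mol = −744 kJ/mol.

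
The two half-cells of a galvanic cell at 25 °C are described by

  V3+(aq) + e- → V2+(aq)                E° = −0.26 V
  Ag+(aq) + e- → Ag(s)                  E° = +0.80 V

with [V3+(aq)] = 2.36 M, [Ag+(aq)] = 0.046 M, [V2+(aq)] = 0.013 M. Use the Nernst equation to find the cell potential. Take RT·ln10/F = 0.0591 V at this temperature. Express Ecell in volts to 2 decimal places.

Since E°(Ag⁺/Ag) > E°(V³⁺/V²⁺), Ag⁺/Ag serves as the cathode.
E°cell = E°cat − E°an = +0.80 − (−0.26) = +1.06 V; n = 1.
Balancing gives Ag+(aq) + V2+(aq) → Ag(s) + V3+(aq); hence Q = [V3+(aq)] / ([Ag+(aq)]·[V2+(aq)]) = 3.95×10^3 (log Q = 3.596).
E = E° − (0.0591/n)·log Q = +1.06 − (0.0591/1)(3.596) = +0.85 V.

+0.85 V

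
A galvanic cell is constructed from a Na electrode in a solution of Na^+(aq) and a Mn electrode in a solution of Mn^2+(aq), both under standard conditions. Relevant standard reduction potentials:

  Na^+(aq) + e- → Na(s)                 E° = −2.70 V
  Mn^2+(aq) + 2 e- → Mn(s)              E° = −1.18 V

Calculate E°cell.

The Mn²⁺/Mn couple has the higher E°, so Mn ion is reduced (cathode) and Na is oxidized (anode).
E°cell = E°(cathode) − E°(anode) = −1.18 − (−2.70) = +1.52 V.

+1.52 V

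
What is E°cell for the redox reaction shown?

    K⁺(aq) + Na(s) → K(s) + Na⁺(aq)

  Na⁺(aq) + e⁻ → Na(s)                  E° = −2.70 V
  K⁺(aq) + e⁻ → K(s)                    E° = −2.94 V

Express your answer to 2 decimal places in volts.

K⁺(aq) gains electrons, so the K⁺/K couple is the cathode; the Na⁺/Na couple is the anode.
E°cell = E°(cathode) − E°(anode) = −2.94 − (−2.70) = −0.24 V.
The negative E°cell means the reaction is non-spontaneous in the direction written.

−0.24 V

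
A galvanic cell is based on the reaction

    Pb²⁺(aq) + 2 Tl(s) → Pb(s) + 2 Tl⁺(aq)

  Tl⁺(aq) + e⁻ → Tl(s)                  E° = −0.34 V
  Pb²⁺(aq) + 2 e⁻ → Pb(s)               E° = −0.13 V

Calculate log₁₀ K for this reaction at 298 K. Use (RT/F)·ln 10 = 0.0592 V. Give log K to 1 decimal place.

log K = 7.1

The Pb²⁺/Pb couple is reduced (cathode); E°cell = −0.13 − (−0.34) = +0.21 V with n = 2.
At equilibrium E = 0, so log K = nE°cell / 0.0592 = (2)(+0.21) / 0.0592 = 7.1.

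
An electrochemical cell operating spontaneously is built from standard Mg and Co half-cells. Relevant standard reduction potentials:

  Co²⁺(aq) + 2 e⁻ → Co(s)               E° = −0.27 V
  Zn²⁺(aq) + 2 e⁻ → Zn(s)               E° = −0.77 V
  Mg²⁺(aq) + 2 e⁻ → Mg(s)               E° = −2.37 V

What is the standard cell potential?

The Co²⁺/Co couple has the higher E°, so Co ion is reduced (cathode) and Mg is oxidized (anode).
E°cell = E°(cathode) − E°(anode) = −0.27 − (−2.37) = +2.10 V.

+2.10 V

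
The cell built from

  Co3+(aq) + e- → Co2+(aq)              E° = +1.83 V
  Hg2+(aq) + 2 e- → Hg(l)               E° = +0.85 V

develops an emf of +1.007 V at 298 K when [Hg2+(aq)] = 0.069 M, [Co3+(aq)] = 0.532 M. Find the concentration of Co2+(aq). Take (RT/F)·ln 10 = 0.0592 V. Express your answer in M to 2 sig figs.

0.71 M

Co³⁺/Co²⁺ is the cathode (higher E°); E°cell = +1.83 − (+0.85) = +0.98 V with n = 2.
Rearranging E = E° − (0.0592/n)·log Q gives log Q = 2(+0.98 − (+1.007))/0.0592 = −0.912.
Balancing electrons gives 2 Co3+(aq) + Hg(l) → 2 Co2+(aq) + Hg2+(aq); thus Q = ([Co2+(aq)]^2·[Hg2+(aq)]) / [Co3+(aq)]^2.
Substituting the known concentrations and solving, log [Co2+(aq)] = −0.150 and [Co2+(aq)] = 0.71 M.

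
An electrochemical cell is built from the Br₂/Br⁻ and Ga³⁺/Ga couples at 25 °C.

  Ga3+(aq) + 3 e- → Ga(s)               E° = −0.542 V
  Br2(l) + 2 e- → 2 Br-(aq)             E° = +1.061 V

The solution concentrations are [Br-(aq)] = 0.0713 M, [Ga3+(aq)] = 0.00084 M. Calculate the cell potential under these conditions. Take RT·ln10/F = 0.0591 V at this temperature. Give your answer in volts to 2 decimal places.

Br₂/Br⁻ is reduced (cathode, E° = +1.061 V) and Ga³⁺/Ga is oxidized (anode).
E°cell = E°cat − E°an = +1.061 − (−0.542) = +1.603 V; n = 6.
Balancing gives 3 Br2(l) + 2 Ga(s) → 6 Br-(aq) + 2 Ga3+(aq); hence Q = [Br-(aq)]^6·[Ga3+(aq)]^2 = 9.27×10^−14 (log Q = −13.033).
E = E° − (0.0591/n)·log Q = +1.603 − (0.0591/6)(−13.033) = +1.73 V.

+1.73 V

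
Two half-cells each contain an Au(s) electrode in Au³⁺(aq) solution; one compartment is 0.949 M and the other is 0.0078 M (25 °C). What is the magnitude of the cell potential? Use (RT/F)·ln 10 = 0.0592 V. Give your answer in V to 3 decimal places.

For a concentration cell E°cell = 0, since both electrodes use the same couple.
The compartment with the higher Au³⁺(aq) concentration (0.949 M) acts as the cathode; ions are reduced there and produced at the dilute (0.0078 M) anode.
With n = 3, Ecell = −(0.0592/3)·log([dilute]/[conc]) = −(0.0592/3)·log(0.0078/0.949) = +0.041 V.

0.041 V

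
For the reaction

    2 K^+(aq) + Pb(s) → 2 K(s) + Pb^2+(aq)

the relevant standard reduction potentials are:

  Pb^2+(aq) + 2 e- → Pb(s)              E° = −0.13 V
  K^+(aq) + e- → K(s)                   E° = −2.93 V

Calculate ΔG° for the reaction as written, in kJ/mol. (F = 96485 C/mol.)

In the reaction as written K^+(aq) is reduced, so the K⁺/K couple is the cathode and Pb²⁺/Pb is the anode.
E°cell = −2.93 − (−0.13) = −2.80 V; balancing electrons gives n = 2.
ΔG° = −nFE°cell = −(2)(96485)(−2.80) J/mol = +540 kJ/mol.

+540 kJ/mol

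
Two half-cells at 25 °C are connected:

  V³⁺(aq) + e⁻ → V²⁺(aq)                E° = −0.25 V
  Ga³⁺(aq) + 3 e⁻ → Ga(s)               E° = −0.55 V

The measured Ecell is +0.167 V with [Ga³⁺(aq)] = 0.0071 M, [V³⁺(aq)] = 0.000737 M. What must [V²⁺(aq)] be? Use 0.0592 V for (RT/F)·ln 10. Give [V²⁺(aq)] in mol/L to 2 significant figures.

With V³⁺/V²⁺ at the cathode and Ga³⁺/Ga at the anode, E°cell = −0.25 − (−0.55) = +0.30 V (n = 3).
Since E = E° − (0.0592/n)·log Q, log Q = n(E° − E)/0.0592 = 6.740.
The balanced reaction is 3 V³⁺(aq) + Ga(s) → 3 V²⁺(aq) + Ga³⁺(aq), so Q = ([V²⁺(aq)]^3·[Ga³⁺(aq)]) / [V³⁺(aq)]^3.
Substituting the known concentrations and solving, log [V²⁺(aq)] = −0.170 and [V²⁺(aq)] = 0.68 M.

0.68 M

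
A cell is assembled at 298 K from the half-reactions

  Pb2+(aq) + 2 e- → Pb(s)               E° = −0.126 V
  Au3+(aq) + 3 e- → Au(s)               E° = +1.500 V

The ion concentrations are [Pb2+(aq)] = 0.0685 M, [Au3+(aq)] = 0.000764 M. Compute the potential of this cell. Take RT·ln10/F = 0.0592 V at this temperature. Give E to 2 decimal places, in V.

Since E°(Au³⁺/Au) > E°(Pb²⁺/Pb), Au³⁺/Au serves as the cathode.
E°cell = +1.500 − (−0.126) = +1.626 V, with n = 6 electrons transferred.
For the overall reaction 2 Au3+(aq) + 3 Pb(s) → 2 Au(s) + 3 Pb2+(aq), Q = [Pb2+(aq)]^3 / [Au3+(aq)]^2 = 551, giving log Q = 2.741.
E = E° − (0.0592/n)·log Q = +1.626 − (0.0592/6)(2.741) = +1.60 V.

+1.60 V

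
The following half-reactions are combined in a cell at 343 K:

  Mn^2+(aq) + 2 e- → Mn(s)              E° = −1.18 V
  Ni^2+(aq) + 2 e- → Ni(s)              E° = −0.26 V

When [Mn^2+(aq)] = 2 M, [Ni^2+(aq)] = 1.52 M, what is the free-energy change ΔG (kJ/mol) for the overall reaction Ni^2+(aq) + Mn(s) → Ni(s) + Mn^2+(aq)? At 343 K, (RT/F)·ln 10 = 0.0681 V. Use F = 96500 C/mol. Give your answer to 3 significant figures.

The standard cell potential is −0.26 − (−1.18) = +0.92 V, with n = 2 electrons in the balanced equation.
The reaction quotient is [Mn^2+(aq)] / [Ni^2+(aq)] = 1.32; by Nernst, E = +0.92 − (0.0681/2)(0.119) = +0.9159 V.
Then ΔG = −nFE = −2 × 96500 × +0.9159 J/mol = −177 kJ/mol.

−177 kJ/mol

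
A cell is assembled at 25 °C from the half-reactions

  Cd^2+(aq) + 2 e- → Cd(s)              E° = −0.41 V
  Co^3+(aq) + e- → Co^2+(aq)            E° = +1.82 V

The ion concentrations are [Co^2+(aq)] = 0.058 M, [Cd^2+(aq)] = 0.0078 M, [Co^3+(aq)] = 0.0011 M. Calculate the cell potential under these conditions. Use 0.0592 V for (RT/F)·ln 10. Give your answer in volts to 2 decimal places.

The Co³⁺/Co²⁺ couple has the more positive E°, so it is the cathode; Cd²⁺/Cd is the anode.
E°cell = +1.82 − (−0.41) = +2.23 V, with n = 2 electrons transferred.
For the overall reaction 2 Co^3+(aq) + Cd(s) → 2 Co^2+(aq) + Cd^2+(aq), Q = ([Co^2+(aq)]^2·[Cd^2+(aq)]) / [Co^3+(aq)]^2 = 21.7, giving log Q = 1.336.
E = E° − (0.0592/n)·log Q = +2.23 − (0.0592/2)(1.336) = +2.19 V.

+2.19 V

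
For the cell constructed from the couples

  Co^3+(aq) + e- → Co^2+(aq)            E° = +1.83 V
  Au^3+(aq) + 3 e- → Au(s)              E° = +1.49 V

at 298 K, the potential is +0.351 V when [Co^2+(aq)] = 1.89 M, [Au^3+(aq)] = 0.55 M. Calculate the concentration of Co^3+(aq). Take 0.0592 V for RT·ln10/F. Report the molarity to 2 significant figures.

With Co³⁺/Co²⁺ at the cathode and Au³⁺/Au at the anode, E°cell = +1.83 − (+1.49) = +0.34 V (n = 3).
Rearranging E = E° − (0.0592/n)·log Q gives log Q = 3(+0.34 − (+0.351))/0.0592 = −0.557.
Balancing electrons gives 3 Co^3+(aq) + Au(s) → 3 Co^2+(aq) + Au^3+(aq); thus Q = ([Co^2+(aq)]^3·[Au^3+(aq)]) / [Co^3+(aq)]^3.
Isolating [Co^3+(aq)] in Q = 10^{−0.557} yields log [Co^3+(aq)] = 0.376, i.e. 2.4 M.

2.4 M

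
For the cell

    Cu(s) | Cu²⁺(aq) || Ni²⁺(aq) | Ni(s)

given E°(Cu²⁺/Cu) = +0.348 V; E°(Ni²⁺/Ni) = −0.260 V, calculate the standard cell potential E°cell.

By convention the left-hand electrode in cell notation is the anode (oxidation) and the right-hand electrode is the cathode (reduction).
E°cell = E°(right) − E°(left) = −0.260 − (+0.348) = −0.608 V.
The negative sign shows that, as written, the cell would require an external voltage to drive the reaction.

−0.608 V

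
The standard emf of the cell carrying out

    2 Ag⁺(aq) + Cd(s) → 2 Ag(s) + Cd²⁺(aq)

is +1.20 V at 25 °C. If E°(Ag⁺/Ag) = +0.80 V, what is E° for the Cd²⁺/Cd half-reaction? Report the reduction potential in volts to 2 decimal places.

In the reaction as written the Ag⁺/Ag couple is reduced (cathode) and Cd²⁺/Cd is oxidized (anode), so E°cell = E°(Ag⁺/Ag) − E°(Cd²⁺/Cd).
E°(Cd²⁺/Cd) = E°(cathode) − E°cell = +0.80 − (+1.20) = −0.40 V.

−0.40 V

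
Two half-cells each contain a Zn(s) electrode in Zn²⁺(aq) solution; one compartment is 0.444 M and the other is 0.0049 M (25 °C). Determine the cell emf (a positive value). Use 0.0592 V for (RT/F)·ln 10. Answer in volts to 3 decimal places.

For a concentration cell E°cell = 0, since both electrodes use the same couple.
The compartment with the higher Zn²⁺(aq) concentration (0.444 M) acts as the cathode; ions are reduced there and produced at the dilute (0.0049 M) anode.
With n = 2, Ecell = −(0.0592/2)·log([dilute]/[conc]) = −(0.0592/2)·log(0.0049/0.444) = +0.058 V.

0.058 V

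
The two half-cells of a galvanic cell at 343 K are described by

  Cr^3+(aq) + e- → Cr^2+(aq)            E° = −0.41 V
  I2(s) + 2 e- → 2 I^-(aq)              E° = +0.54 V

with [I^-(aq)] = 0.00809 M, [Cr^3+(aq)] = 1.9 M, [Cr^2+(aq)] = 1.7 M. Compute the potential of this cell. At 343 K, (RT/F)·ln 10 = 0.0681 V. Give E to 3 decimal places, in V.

The I₂/I⁻ couple has the more positive E°, so it is the cathode; Cr³⁺/Cr²⁺ is the anode.
E°cell = +0.54 − (−0.41) = +0.95 V, with n = 2 electrons transferred.
Balancing gives I2(s) + 2 Cr^2+(aq) → 2 I^-(aq) + 2 Cr^3+(aq); hence Q = ([I^-(aq)]^2·[Cr^3+(aq)]^2) / [Cr^2+(aq)]^2 = 8.18×10^−5 (log Q = −4.087).
By the Nernst equation, E = +0.95 − (0.0681/2)·(−4.087) = +1.089 V.

+1.089 V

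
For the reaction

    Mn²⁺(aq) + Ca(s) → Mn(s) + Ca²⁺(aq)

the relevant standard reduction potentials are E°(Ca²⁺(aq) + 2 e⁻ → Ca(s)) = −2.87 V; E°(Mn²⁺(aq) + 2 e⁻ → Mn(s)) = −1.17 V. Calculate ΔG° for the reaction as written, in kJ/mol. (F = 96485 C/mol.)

In the reaction as written Mn²⁺(aq) is reduced, so the Mn²⁺/Mn couple is the cathode and Ca²⁺/Ca is the anode.
E°cell = −1.17 − (−2.87) = +1.70 V; balancing electrons gives n = 2.
ΔG° = −nFE°cell = −(2)(96485)(+1.70) J/mol = −328 kJ/mol.

−328 kJ/mol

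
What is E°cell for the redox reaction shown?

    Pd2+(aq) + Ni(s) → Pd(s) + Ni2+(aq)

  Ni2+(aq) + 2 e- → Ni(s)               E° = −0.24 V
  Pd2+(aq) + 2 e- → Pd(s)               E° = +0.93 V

+1.17 V

Pd2+(aq) gains electrons, so the Pd²⁺/Pd couple is the cathode; the Ni²⁺/Ni couple is the anode.
E°cell = E°(cathode) − E°(anode) = +0.93 − (−0.24) = +1.17 V.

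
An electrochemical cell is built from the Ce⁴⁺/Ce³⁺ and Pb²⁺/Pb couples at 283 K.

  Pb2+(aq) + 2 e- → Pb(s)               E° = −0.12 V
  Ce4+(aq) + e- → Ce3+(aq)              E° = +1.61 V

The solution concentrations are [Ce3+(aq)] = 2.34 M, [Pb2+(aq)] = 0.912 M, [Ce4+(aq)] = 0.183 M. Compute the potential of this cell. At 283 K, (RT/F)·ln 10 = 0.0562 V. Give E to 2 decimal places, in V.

Since E°(Ce⁴⁺/Ce³⁺) > E°(Pb²⁺/Pb), Ce⁴⁺/Ce³⁺ serves as the cathode.
E°cell = E°cat − E°an = +1.61 − (−0.12) = +1.73 V; n = 2.
The balanced reaction is 2 Ce4+(aq) + Pb(s) → 2 Ce3+(aq) + Pb2+(aq), so Q = ([Ce3+(aq)]^2·[Pb2+(aq)]) / [Ce4+(aq)]^2 = 149 and log Q = 2.174.
Applying E = E° − (RT ln10/nF)·log Q gives +1.73 − (0.0562/2)(2.174) = +1.67 V.

+1.67 V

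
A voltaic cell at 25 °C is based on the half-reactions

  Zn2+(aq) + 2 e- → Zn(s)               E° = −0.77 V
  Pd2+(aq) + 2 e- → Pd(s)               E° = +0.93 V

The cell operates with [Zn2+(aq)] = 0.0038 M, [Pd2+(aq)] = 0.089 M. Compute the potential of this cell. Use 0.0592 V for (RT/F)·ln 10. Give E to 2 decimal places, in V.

+1.74 V

Since E°(Pd²⁺/Pd) > E°(Zn²⁺/Zn), Pd²⁺/Pd serves as the cathode.
E°cell = +0.93 − (−0.77) = +1.70 V, with n = 2 electrons transferred.
The balanced reaction is Pd2+(aq) + Zn(s) → Pd(s) + Zn2+(aq), so Q = [Zn2+(aq)] / [Pd2+(aq)] = 0.0427 and log Q = −1.370.
E = E° − (0.0592/n)·log Q = +1.70 − (0.0592/2)(−1.370) = +1.74 V.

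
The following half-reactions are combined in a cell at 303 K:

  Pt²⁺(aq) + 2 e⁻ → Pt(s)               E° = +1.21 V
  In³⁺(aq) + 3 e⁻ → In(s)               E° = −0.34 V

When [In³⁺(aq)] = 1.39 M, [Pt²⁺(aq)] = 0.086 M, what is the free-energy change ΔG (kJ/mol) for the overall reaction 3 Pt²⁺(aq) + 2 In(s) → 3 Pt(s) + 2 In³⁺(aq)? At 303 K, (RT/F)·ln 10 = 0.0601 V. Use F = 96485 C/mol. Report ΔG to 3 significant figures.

−877 kJ/mol

E°cell = +1.21 − (−0.34) = +1.55 V; the balanced reaction transfers n = 6 electrons.
Here Q = [In³⁺(aq)]^2 / [Pt²⁺(aq)]^3 = 3.04×10^3 (log Q = 3.483), giving E = +1.55 − (0.0601/6)·(3.483) = +1.5151 V.
Finally ΔG = −nFE = −(6)(96485 C/mol)(+1.5151 V) = −877 kJ/mol.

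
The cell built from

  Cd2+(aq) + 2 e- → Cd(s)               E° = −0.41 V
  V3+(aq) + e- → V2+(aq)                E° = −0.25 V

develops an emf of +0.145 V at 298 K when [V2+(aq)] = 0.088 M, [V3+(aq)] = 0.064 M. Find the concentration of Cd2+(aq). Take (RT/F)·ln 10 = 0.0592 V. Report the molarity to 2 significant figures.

1.7 M

The V³⁺/V²⁺ couple has the larger reduction potential, so it is the cathode: E°cell = −0.25 − (−0.41) = +0.16 V and n = 2.
Rearranging E = E° − (0.0592/n)·log Q gives log Q = 2(+0.16 − (+0.145))/0.0592 = 0.507.
For 2 V3+(aq) + Cd(s) → 2 V2+(aq) + Cd2+(aq), the reaction quotient is Q = ([V2+(aq)]^2·[Cd2+(aq)]) / [V3+(aq)]^2.
Isolating [Cd2+(aq)] in Q = 10^{0.507} yields log [Cd2+(aq)] = 0.230, i.e. 1.7 M.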